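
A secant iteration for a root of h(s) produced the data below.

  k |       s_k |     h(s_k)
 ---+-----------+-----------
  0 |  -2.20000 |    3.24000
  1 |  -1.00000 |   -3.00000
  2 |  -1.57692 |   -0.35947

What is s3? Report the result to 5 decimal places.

s3 = -1.57692 − (-0.35947)·(-1.57692 − (-1.00000)) / (-0.35947 − (-3.00000))
   = -1.57692 − (0.2073854)/(2.6405300) = -1.6554593

-1.65546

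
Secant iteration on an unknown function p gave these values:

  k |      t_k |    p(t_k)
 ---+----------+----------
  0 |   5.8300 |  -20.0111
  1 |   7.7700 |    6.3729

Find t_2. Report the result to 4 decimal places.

t_2 = 7.7700 − 6.3729·(7.7700 − 5.8300) / (6.3729 − (-20.0111))
   = 7.7700 − (12.363426)/(26.384000) = 7.301404

7.3014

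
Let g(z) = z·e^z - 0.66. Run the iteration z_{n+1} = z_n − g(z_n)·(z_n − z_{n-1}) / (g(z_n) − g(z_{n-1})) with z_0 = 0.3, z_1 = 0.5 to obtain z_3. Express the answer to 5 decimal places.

g(0.3) = -0.2550424, g(0.5) = 0.1643606
z_2 = 0.5000000 − 0.1643606·(0.5000000 − 0.3000000) / (0.1643606 − (-0.2550424)) = 0.5000000 − (0.0328721)/(0.4194030) = 0.4216216
g(0.4216216) = -0.0172667
z_3 = 0.4216216 − (-0.0172667)·(0.4216216 − 0.5000000) / (-0.0172667 − 0.1643606) = 0.4216216 − (0.0013533)/(-0.1816273) = 0.4290728

0.42907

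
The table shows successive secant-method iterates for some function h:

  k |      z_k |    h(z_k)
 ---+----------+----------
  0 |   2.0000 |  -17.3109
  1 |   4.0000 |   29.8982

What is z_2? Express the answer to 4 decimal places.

z_2 = 4.0000 − 29.8982·(4.0000 − 2.0000) / (29.8982 − (-17.3109))
   = 4.0000 − (59.796400)/(47.209100) = 2.733371

2.7334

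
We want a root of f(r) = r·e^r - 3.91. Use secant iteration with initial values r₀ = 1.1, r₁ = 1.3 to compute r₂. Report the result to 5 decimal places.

1.18262

f(1.1) = -0.6054174, f(1.3) = 0.8600857
r₂ = 1.3000000 − 0.8600857·(1.3000000 − 1.1000000) / (0.8600857 − (-0.6054174)) = 1.3000000 − (0.1720171)/(1.4655030) = 1.1826225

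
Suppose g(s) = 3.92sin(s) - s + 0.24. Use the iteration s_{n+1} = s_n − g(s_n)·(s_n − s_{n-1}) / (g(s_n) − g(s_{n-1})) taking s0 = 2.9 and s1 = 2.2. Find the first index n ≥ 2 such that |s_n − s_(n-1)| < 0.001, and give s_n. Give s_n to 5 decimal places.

g(2.9) = -1.7221426, g(2.2) = 1.2093059
s2 = 2.2000000 − 1.2093059·(-0.7000000)/(2.9314485) = 2.4887699;  |Δ| = 0.2887699
g(2.4887699) = 0.1323601
s3 = 2.4887699 − 0.1323601·(0.2887699)/(-1.0769458) = 2.5242607;  |Δ| = 0.0354908
g(2.5242607) = -0.0151230
s4 = 2.5242607 − (-0.0151230)·(0.0354908)/(-0.1474831) = 2.5206214;  |Δ| = 0.0036392
g(2.5206214) = 0.0001339
s5 = 2.5206214 − 0.0001339·(-0.0036392)/(0.0152569) = 2.5206534;  |Δ| = 0.0000319
|s5 − s4| = 0.0000319 < 0.001

n = 5, s_n = 2.52065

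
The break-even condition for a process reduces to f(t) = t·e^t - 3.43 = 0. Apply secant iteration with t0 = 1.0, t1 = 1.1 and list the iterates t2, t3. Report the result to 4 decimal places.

f(1.0) = -0.711718, f(1.1) = -0.125417
t2 = 1.100000 − (-0.125417)·(1.100000 − 1.000000) / (-0.125417 − (-0.711718)) = 1.100000 − (-0.012542)/(0.586301) = 1.121391
f(1.121391) = 0.011686
t3 = 1.121391 − 0.011686·(1.121391 − 1.100000) / (0.011686 − (-0.125417)) = 1.121391 − (0.000250)/(0.137103) = 1.119568

1.1214, 1.1196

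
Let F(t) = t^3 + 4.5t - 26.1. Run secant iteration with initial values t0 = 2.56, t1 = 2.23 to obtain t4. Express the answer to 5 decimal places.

2.46630

F(2.56) = 2.1972160, F(2.23) = -4.9754330
t2 = 2.2300000 − (-4.9754330)·(2.2300000 − 2.5600000) / (-4.9754330 − 2.1972160) = 2.2300000 − (1.6418929)/(-7.1726490) = 2.4589103
F(2.4589103) = -0.1677433
t3 = 2.4589103 − (-0.1677433)·(2.4589103 − 2.2300000) / (-0.1677433 − (-4.9754330)) = 2.4589103 − (-0.0383982)/(4.8076897) = 2.4668971
F(2.4668971) = 0.0135392
t4 = 2.4668971 − 0.0135392·(2.4668971 − 2.4589103) / (0.0135392 − (-0.1677433)) = 2.4668971 − (0.0001081)/(0.1812824) = 2.4663006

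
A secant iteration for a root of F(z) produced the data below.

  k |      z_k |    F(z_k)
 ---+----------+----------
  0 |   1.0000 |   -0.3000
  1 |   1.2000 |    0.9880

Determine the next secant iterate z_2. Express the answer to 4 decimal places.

1.0466

z_2 = 1.2000 − 0.9880·(1.2000 − 1.0000) / (0.9880 − (-0.3000))
   = 1.2000 − (0.197600)/(1.288000) = 1.046584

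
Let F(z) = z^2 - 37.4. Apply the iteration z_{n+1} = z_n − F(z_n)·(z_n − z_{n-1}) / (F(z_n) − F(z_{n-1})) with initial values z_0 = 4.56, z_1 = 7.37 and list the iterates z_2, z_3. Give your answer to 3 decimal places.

5.952, 6.100

F(4.56) = -16.60640, F(7.37) = 16.91690
z_2 = 7.37000 − 16.91690·(7.37000 − 4.56000) / (16.91690 − (-16.60640)) = 7.37000 − (47.53649)/(33.52330) = 5.95199
F(5.95199) = -1.97386
z_3 = 5.95199 − (-1.97386)·(5.95199 − 7.37000) / (-1.97386 − 16.91690) = 5.95199 − (2.79895)/(-18.89076) = 6.10015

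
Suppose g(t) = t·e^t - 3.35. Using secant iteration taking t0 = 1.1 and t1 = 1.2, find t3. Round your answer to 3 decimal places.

1.107

g(1.1) = -0.04542, g(1.2) = 0.63414
t2 = 1.20000 − 0.63414·(1.20000 − 1.10000) / (0.63414 − (-0.04542)) = 1.20000 − (0.06341)/(0.67956) = 1.10668
g(1.10668) = -0.00305
t3 = 1.10668 − (-0.00305)·(1.10668 − 1.20000) / (-0.00305 − 0.63414) = 1.10668 − (0.00028)/(-0.63719) = 1.10713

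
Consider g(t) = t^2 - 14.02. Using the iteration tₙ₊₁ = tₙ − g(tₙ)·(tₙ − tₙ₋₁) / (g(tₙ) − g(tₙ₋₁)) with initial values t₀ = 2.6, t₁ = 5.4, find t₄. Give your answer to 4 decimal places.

g(2.6) = -7.260000, g(5.4) = 15.140000
t₂ = 5.400000 − 15.140000·(5.400000 − 2.600000) / (15.140000 − (-7.260000)) = 5.400000 − (42.392000)/(22.400000) = 3.507500
g(3.507500) = -1.717444
t₃ = 3.507500 − (-1.717444)·(3.507500 − 5.400000) / (-1.717444 − 15.140000) = 3.507500 − (3.250262)/(-16.857444) = 3.700309
g(3.700309) = -0.327715
t₄ = 3.700309 − (-0.327715)·(3.700309 − 3.507500) / (-0.327715 − (-1.717444)) = 3.700309 − (-0.063186)/(1.389728) = 3.745775

3.7458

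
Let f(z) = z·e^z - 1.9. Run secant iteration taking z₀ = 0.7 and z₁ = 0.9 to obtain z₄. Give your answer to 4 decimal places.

f(0.7) = -0.490373, f(0.9) = 0.313643
z₂ = 0.900000 − 0.313643·(0.900000 − 0.700000) / (0.313643 − (-0.490373)) = 0.900000 − (0.062729)/(0.804016) = 0.821981
f(0.821981) = -0.029992
z₃ = 0.821981 − (-0.029992)·(0.821981 − 0.900000) / (-0.029992 − 0.313643) = 0.821981 − (0.002340)/(-0.343634) = 0.828790
f(0.828790) = -0.001618
z₄ = 0.828790 − (-0.001618)·(0.828790 − 0.821981) / (-0.001618 − (-0.029992)) = 0.828790 − (-0.000011)/(0.028374) = 0.829178

0.8292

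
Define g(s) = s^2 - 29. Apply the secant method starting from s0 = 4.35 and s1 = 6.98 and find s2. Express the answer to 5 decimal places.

5.23945

g(4.35) = -10.0775000, g(6.98) = 19.7204000
s2 = 6.9800000 − 19.7204000·(6.9800000 − 4.3500000) / (19.7204000 − (-10.0775000)) = 6.9800000 − (51.8646520)/(29.7979000) = 5.2394528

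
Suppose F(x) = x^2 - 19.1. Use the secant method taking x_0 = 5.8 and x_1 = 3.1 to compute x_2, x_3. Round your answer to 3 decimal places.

F(5.8) = 14.54000, F(3.1) = -9.49000
x_2 = 3.10000 − (-9.49000)·(3.10000 − 5.80000) / (-9.49000 − 14.54000) = 3.10000 − (25.62300)/(-24.03000) = 4.16629
F(4.16629) = -1.74201
x_3 = 4.16629 − (-1.74201)·(4.16629 − 3.10000) / (-1.74201 − (-9.49000)) = 4.16629 − (-1.85749)/(7.74799) = 4.40603

4.166, 4.406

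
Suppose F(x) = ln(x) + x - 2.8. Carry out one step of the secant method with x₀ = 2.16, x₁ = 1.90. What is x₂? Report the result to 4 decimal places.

2.0729

F(2.16) = 0.130108, F(1.90) = -0.258146
x₂ = 1.900000 − (-0.258146)·(1.900000 − 2.160000) / (-0.258146 − 0.130108) = 1.900000 − (0.067118)/(-0.388254) = 2.072871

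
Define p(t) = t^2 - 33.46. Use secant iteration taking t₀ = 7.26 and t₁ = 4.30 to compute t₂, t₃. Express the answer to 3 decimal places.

p(7.26) = 19.24760, p(4.30) = -14.97000
t₂ = 4.30000 − (-14.97000)·(4.30000 − 7.26000) / (-14.97000 − 19.24760) = 4.30000 − (44.31120)/(-34.21760) = 5.59498
p(5.59498) = -2.15617
t₃ = 5.59498 − (-2.15617)·(5.59498 − 4.30000) / (-2.15617 − (-14.97000)) = 5.59498 − (-2.79220)/(12.81383) = 5.81289

5.595, 5.813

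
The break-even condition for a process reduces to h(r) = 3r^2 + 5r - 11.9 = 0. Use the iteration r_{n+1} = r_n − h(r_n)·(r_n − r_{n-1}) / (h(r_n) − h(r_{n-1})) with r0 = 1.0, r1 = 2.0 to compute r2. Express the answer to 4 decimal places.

h(1.0) = -3.900000, h(2.0) = 10.100000
r2 = 2.000000 − 10.100000·(2.000000 − 1.000000) / (10.100000 − (-3.900000)) = 2.000000 − (10.100000)/(14.000000) = 1.278571

1.2786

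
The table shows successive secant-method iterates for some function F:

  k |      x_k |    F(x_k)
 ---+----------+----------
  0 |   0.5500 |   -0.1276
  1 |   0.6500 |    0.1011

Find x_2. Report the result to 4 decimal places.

x_2 = 0.6500 − 0.1011·(0.6500 − 0.5500) / (0.1011 − (-0.1276))
   = 0.6500 − (0.010110)/(0.228700) = 0.605794

0.6058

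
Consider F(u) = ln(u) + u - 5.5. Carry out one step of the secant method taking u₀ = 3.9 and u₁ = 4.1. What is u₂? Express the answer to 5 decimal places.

F(3.9) = -0.2390234, F(4.1) = 0.0109870
u₂ = 4.1000000 − 0.0109870·(4.1000000 − 3.9000000) / (0.0109870 − (-0.2390234)) = 4.1000000 − (0.0021974)/(0.2500104) = 4.0912108

4.09121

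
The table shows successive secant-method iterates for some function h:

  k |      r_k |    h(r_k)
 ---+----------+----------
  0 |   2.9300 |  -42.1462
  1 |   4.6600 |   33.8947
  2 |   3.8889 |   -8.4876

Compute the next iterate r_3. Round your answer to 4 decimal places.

4.0433

r_3 = 3.8889 − (-8.4876)·(3.8889 − 4.6600) / (-8.4876 − 33.8947)
   = 3.8889 − (6.544788)/(-42.382300) = 4.043323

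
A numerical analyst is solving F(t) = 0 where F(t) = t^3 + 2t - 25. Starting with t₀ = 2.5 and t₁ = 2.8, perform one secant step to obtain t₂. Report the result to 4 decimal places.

F(2.5) = -4.375000, F(2.8) = 2.552000
t₂ = 2.800000 − 2.552000·(2.800000 − 2.500000) / (2.552000 − (-4.375000)) = 2.800000 − (0.765600)/(6.927000) = 2.689476

2.6895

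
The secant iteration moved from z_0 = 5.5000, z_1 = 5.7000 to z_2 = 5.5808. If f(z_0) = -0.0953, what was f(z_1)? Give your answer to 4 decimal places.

0.1406

The secant line through (5.5000, -0.0953) and (5.7000, f(z_1)) crosses zero at z_2 = 5.5808.
So (5.5000, -0.0953), (5.7000, f(z_1)), (5.5808, 0) are collinear:
f(z_1) = -0.0953 · (5.7000 − 5.5808) / (5.5000 − 5.5808) = -0.0953 · (0.119200)/(-0.080800) = 0.140591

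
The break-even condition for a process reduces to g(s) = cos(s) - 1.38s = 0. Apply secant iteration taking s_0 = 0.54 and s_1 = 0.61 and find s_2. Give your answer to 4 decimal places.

g(0.54) = 0.112509, g(0.61) = -0.022152
s_2 = 0.610000 − (-0.022152)·(0.610000 − 0.540000) / (-0.022152 − 0.112509) = 0.610000 − (-0.001551)/(-0.134661) = 0.598485

0.5985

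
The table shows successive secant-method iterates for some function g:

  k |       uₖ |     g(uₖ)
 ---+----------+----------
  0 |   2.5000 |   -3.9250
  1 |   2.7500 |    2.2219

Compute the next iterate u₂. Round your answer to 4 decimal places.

2.6596

u₂ = 2.7500 − 2.2219·(2.7500 − 2.5000) / (2.2219 − (-3.9250))
   = 2.7500 − (0.555475)/(6.146900) = 2.659633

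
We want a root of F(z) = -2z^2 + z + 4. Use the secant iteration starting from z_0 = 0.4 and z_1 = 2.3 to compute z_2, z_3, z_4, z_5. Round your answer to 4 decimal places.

1.3273, 1.6157, 1.6965, 1.6859

F(0.4) = 4.080000, F(2.3) = -4.280000
z_2 = 2.300000 − (-4.280000)·(2.300000 − 0.400000) / (-4.280000 − 4.080000) = 2.300000 − (-8.132000)/(-8.360000) = 1.327273
F(1.327273) = 1.803967
z_3 = 1.327273 − 1.803967·(1.327273 − 2.300000) / (1.803967 − (-4.280000)) = 1.327273 − (-1.754768)/(6.083967) = 1.615698
F(1.615698) = 0.394740
z_4 = 1.615698 − 0.394740·(1.615698 − 1.327273) / (0.394740 − 1.803967) = 1.615698 − (0.113853)/(-1.409227) = 1.696489
F(1.696489) = -0.059659
z_5 = 1.696489 − (-0.059659)·(1.696489 − 1.615698) / (-0.059659 − 0.394740) = 1.696489 − (-0.004820)/(-0.454398) = 1.685881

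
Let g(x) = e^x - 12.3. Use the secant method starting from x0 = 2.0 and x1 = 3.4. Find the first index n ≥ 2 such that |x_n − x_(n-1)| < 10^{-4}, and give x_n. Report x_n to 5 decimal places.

g(2.0) = -4.9109439, g(3.4) = 17.6641000
x2 = 3.4000000 − 17.6641000·(1.4000000)/(22.5750439) = 2.3045541;  |Δ| = 1.0954459
g(2.3045541) = -2.2802909
x3 = 2.3045541 − (-2.2802909)·(-1.0954459)/(-19.9443909) = 2.4297991;  |Δ| = 0.1252450
g(2.4297991) = -0.9434000
x4 = 2.4297991 − (-0.9434000)·(0.1252450)/(1.3368909) = 2.5181804;  |Δ| = 0.0883813
g(2.5181804) = 0.1060017
x5 = 2.5181804 − 0.1060017·(0.0883813)/(1.0494017) = 2.5092528;  |Δ| = 0.0089275
g(2.5092528) = -0.0042604
x6 = 2.5092528 − (-0.0042604)·(-0.0089275)/(-0.1102620) = 2.5095978;  |Δ| = 0.0003449
g(2.5095978) = -0.0000183
x7 = 2.5095978 − (-0.0000183)·(0.0003449)/(0.0042421) = 2.5095993;  |Δ| = 0.0000015
|x7 − x6| = 0.0000015 < 10^{-4}

n = 7, x_n = 2.50960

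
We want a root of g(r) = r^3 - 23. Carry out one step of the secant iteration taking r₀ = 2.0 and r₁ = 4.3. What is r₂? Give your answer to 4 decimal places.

2.4825

g(2.0) = -15.000000, g(4.3) = 56.507000
r₂ = 4.300000 − 56.507000·(4.300000 − 2.000000) / (56.507000 − (-15.000000)) = 4.300000 − (129.966100)/(71.507000) = 2.482470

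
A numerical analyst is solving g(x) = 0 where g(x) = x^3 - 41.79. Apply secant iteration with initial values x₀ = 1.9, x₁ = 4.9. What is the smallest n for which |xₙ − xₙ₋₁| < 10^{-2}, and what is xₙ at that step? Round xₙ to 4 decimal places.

n = 6, xₙ = 3.4702

g(1.9) = -34.931000, g(4.9) = 75.859000
x₂ = 4.900000 − 75.859000·(3.000000)/(110.790000) = 2.845871;  |Δ| = 2.054129
g(2.845871) = -18.741353
x₃ = 2.845871 − (-18.741353)·(-2.054129)/(-94.600353) = 3.252816;  |Δ| = 0.406945
g(3.252816) = -7.372571
x₄ = 3.252816 − (-7.372571)·(0.406945)/(11.368782) = 3.516717;  |Δ| = 0.263901
g(3.516717) = 1.702282
x₅ = 3.516717 − 1.702282·(0.263901)/(9.074853) = 3.467214;  |Δ| = 0.049503
g(3.467214) = -0.108646
x₆ = 3.467214 − (-0.108646)·(-0.049503)/(-1.810928) = 3.470184;  |Δ| = 0.002970
|x₆ − x₅| = 0.002970 < 10^{-2}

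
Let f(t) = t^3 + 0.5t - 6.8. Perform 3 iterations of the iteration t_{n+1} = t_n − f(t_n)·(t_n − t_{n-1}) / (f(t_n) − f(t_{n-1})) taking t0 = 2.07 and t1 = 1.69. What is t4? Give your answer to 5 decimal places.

f(2.07) = 3.1047430, f(1.69) = -1.1281910
t2 = 1.6900000 − (-1.1281910)·(1.6900000 − 2.0700000) / (-1.1281910 − 3.1047430) = 1.6900000 − (0.4287126)/(-4.2329340) = 1.7912802
f(1.7912802) = -0.1567060
t3 = 1.7912802 − (-0.1567060)·(1.7912802 − 1.6900000) / (-0.1567060 − (-1.1281910)) = 1.7912802 − (-0.0158712)/(0.9714850) = 1.8076173
f(1.8076173) = 0.0101627
t4 = 1.8076173 − 0.0101627·(1.8076173 − 1.7912802) / (0.0101627 − (-0.1567060)) = 1.8076173 − (0.0001660)/(0.1668687) = 1.8066223

1.80662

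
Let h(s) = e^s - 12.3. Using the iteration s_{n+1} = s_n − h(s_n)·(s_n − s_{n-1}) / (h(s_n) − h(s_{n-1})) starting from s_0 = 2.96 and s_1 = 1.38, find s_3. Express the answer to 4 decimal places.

h(2.96) = 6.997972, h(1.38) = -8.325098
s_2 = 1.380000 − (-8.325098)·(1.380000 − 2.960000) / (-8.325098 − 6.997972) = 1.380000 − (13.153655)/(-15.323070) = 2.238422
h(2.238422) = -2.921483
s_3 = 2.238422 − (-2.921483)·(2.238422 − 1.380000) / (-2.921483 − (-8.325098)) = 2.238422 − (-2.507864)/(5.403616) = 2.702530

2.7025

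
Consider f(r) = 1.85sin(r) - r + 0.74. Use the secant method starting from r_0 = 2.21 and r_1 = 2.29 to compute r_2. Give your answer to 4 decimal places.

2.2168

f(2.21) = 0.014756, f(2.29) = -0.158188
r_2 = 2.290000 − (-0.158188)·(2.290000 − 2.210000) / (-0.158188 − 0.014756) = 2.290000 − (-0.012655)/(-0.172945) = 2.216826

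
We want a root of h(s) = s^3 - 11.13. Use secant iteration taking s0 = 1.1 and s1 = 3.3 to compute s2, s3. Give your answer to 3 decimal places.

1.723, 2.031

h(1.1) = -9.79900, h(3.3) = 24.80700
s2 = 3.30000 − 24.80700·(3.30000 − 1.10000) / (24.80700 − (-9.79900)) = 3.30000 − (54.57540)/(34.60600) = 1.72295
h(1.72295) = -6.01533
s3 = 1.72295 − (-6.01533)·(1.72295 − 3.30000) / (-6.01533 − 24.80700) = 1.72295 − (9.48647)/(-30.82233) = 2.03073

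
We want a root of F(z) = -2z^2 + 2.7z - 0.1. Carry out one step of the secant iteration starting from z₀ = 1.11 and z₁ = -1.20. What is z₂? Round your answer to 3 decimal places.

F(1.11) = 0.43280, F(-1.20) = -6.22000
z₂ = -1.20000 − (-6.22000)·(-1.20000 − 1.11000) / (-6.22000 − 0.43280) = -1.20000 − (14.36820)/(-6.65280) = 0.95972

0.960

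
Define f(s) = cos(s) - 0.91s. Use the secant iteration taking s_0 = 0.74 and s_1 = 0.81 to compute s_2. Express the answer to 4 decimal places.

f(0.74) = 0.065069, f(0.81) = -0.047602
s_2 = 0.810000 − (-0.047602)·(0.810000 − 0.740000) / (-0.047602 − 0.065069) = 0.810000 − (-0.003332)/(-0.112670) = 0.780426

0.7804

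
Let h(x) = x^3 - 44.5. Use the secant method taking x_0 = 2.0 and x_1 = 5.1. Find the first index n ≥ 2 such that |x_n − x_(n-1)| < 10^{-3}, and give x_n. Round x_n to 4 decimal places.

n = 7, x_n = 3.5437

h(2.0) = -36.500000, h(5.1) = 88.151000
x_2 = 5.100000 − 88.151000·(3.100000)/(124.651000) = 2.907734;  |Δ| = 2.192266
h(2.907734) = -19.915340
x_3 = 2.907734 − (-19.915340)·(-2.192266)/(-108.066340) = 3.311743;  |Δ| = 0.404008
h(3.311743) = -8.177994
x_4 = 3.311743 − (-8.177994)·(0.404008)/(11.737346) = 3.593236;  |Δ| = 0.281493
h(3.593236) = 1.893497
x_5 = 3.593236 − 1.893497·(0.281493)/(10.071492) = 3.540313;  |Δ| = 0.052922
h(3.540313) = -0.126351
x_6 = 3.540313 − (-0.126351)·(-0.052922)/(-2.019849) = 3.543624;  |Δ| = 0.003311
h(3.543624) = -0.001754
x_7 = 3.543624 − (-0.001754)·(0.003311)/(0.124598) = 3.543671;  |Δ| = 0.000047
|x_7 − x_6| = 0.000047 < 10^{-3}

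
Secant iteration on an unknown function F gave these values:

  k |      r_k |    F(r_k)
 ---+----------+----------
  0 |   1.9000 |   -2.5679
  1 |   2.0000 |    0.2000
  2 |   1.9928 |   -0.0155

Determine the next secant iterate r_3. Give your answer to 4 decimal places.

1.9933

r_3 = 1.9928 − (-0.0155)·(1.9928 − 2.0000) / (-0.0155 − 0.2000)
   = 1.9928 − (0.000112)/(-0.215500) = 1.993318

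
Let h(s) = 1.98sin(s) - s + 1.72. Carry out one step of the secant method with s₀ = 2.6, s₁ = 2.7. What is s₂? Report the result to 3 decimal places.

2.651

h(2.6) = 0.14069, h(2.7) = -0.13379
s₂ = 2.70000 − (-0.13379)·(2.70000 − 2.60000) / (-0.13379 − 0.14069) = 2.70000 − (-0.01338)/(-0.27448) = 2.65126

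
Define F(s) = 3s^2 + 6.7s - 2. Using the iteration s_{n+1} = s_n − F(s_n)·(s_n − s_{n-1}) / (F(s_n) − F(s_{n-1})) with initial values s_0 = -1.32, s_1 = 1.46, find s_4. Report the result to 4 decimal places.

F(-1.32) = -5.616800, F(1.46) = 14.176800
s_2 = 1.460000 − 14.176800·(1.460000 − (-1.320000)) / (14.176800 − (-5.616800)) = 1.460000 − (39.411504)/(19.793600) = -0.531124
F(-0.531124) = -4.712251
s_3 = -0.531124 − (-4.712251)·(-0.531124 − 1.460000) / (-4.712251 − 14.176800) = -0.531124 − (9.382675)/(-18.889051) = -0.034398
F(-0.034398) = -2.226917
s_4 = -0.034398 − (-2.226917)·(-0.034398 − (-0.531124)) / (-2.226917 − (-4.712251)) = -0.034398 − (-1.106167)/(2.485334) = 0.410680

0.4107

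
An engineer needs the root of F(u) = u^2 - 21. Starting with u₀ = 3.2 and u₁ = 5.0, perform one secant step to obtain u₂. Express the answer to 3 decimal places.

F(3.2) = -10.76000, F(5.0) = 4.00000
u₂ = 5.00000 − 4.00000·(5.00000 − 3.20000) / (4.00000 − (-10.76000)) = 5.00000 − (7.20000)/(14.76000) = 4.51220

4.512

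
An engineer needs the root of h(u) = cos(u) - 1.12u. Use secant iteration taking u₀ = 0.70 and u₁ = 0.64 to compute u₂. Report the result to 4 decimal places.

0.6890

h(0.70) = -0.019158, h(0.64) = 0.085296
u₂ = 0.640000 − 0.085296·(0.640000 − 0.700000) / (0.085296 − (-0.019158)) = 0.640000 − (-0.005118)/(0.104454) = 0.688995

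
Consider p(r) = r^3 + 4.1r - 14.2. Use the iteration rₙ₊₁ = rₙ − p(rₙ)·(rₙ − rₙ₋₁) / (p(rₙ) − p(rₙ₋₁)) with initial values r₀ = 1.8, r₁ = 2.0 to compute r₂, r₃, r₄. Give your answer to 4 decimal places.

p(1.8) = -0.988000, p(2.0) = 2.000000
r₂ = 2.000000 − 2.000000·(2.000000 − 1.800000) / (2.000000 − (-0.988000)) = 2.000000 − (0.400000)/(2.988000) = 1.866131
p(1.866131) = -0.050162
r₃ = 1.866131 − (-0.050162)·(1.866131 − 2.000000) / (-0.050162 − 2.000000) = 1.866131 − (0.006715)/(-2.050162) = 1.869407
p(1.869407) = -0.002453
r₄ = 1.869407 − (-0.002453)·(1.869407 − 1.866131) / (-0.002453 − (-0.050162)) = 1.869407 − (-0.000008)/(0.047708) = 1.869575

1.8661, 1.8694, 1.8696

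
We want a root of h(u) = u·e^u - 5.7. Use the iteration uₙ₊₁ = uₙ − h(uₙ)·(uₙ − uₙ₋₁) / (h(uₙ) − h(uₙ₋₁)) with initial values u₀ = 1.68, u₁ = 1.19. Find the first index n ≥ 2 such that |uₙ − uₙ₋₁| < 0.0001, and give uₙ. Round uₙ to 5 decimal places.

h(1.68) = 3.3141340, h(1.19) = -1.7883734
u₂ = 1.1900000 − (-1.7883734)·(-0.4900000)/(-5.1025074) = 1.3617397;  |Δ| = 0.1717397
h(1.3617397) = -0.3851610
u₃ = 1.3617397 − (-0.3851610)·(0.1717397)/(1.4032124) = 1.4088797;  |Δ| = 0.0471400
h(1.4088797) = 0.0642467
u₄ = 1.4088797 − 0.0642467·(0.0471400)/(0.4494077) = 1.4021406;  |Δ| = 0.0067391
h(1.4021406) = -0.0018552
u₅ = 1.4021406 − (-0.0018552)·(-0.0067391)/(-0.0661019) = 1.4023297;  |Δ| = 0.0001891
h(1.4023297) = -0.0000086
u₆ = 1.4023297 − (-0.0000086)·(0.0001891)/(0.0018466) = 1.4023306;  |Δ| = 0.0000009
|u₆ − u₅| = 0.0000009 < 0.0001

n = 6, uₙ = 1.40233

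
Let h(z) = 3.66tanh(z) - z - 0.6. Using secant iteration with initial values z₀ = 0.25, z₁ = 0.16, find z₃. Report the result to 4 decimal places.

h(0.25) = 0.046402, h(0.16) = -0.179346
z₂ = 0.160000 − (-0.179346)·(0.160000 − 0.250000) / (-0.179346 − 0.046402) = 0.160000 − (0.016141)/(-0.225749) = 0.231501
h(0.231501) = 0.000973
z₃ = 0.231501 − 0.000973·(0.231501 − 0.160000) / (0.000973 − (-0.179346)) = 0.231501 − (0.000070)/(0.180320) = 0.231115

0.2311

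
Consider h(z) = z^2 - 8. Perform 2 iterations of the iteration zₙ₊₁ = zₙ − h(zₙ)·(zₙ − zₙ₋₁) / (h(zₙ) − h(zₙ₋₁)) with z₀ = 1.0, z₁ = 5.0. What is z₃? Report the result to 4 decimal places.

2.6279

h(1.0) = -7.000000, h(5.0) = 17.000000
z₂ = 5.000000 − 17.000000·(5.000000 − 1.000000) / (17.000000 − (-7.000000)) = 5.000000 − (68.000000)/(24.000000) = 2.166667
h(2.166667) = -3.305556
z₃ = 2.166667 − (-3.305556)·(2.166667 − 5.000000) / (-3.305556 − 17.000000) = 2.166667 − (9.365741)/(-20.305556) = 2.627907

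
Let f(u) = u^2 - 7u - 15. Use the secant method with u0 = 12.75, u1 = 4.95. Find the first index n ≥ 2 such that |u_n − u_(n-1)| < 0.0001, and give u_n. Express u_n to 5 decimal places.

n = 8, u_n = 8.72015

f(12.75) = 58.3125000, f(4.95) = -25.1475000
u2 = 4.9500000 − (-25.1475000)·(-7.8000000)/(-83.4600000) = 7.3002336;  |Δ| = 2.3502336
f(7.3002336) = -12.8082242
u3 = 7.3002336 − (-12.8082242)·(2.3502336)/(12.3392758) = 9.7397868;  |Δ| = 2.4395532
f(9.7397868) = 11.6849398
u4 = 9.7397868 − 11.6849398·(2.4395532)/(24.4931640) = 8.5759506;  |Δ| = 1.1638362
f(8.5759506) = -1.4847256
u5 = 8.5759506 − (-1.4847256)·(-1.1638362)/(-13.1696654) = 8.7071595;  |Δ| = 0.1312089
f(8.7071595) = -0.1354899
u6 = 8.7071595 − (-0.1354899)·(0.1312089)/(1.3492357) = 8.7203355;  |Δ| = 0.0131760
f(8.7203355) = 0.0019024
u7 = 8.7203355 − 0.0019024·(0.0131760)/(0.1373923) = 8.7201530;  |Δ| = 0.0001824
f(8.7201530) = -0.0000024
u8 = 8.7201530 − (-0.0000024)·(-0.0001824)/(-0.0019048) = 8.7201533;  |Δ| = 0.0000002
|u8 − u7| = 0.0000002 < 0.0001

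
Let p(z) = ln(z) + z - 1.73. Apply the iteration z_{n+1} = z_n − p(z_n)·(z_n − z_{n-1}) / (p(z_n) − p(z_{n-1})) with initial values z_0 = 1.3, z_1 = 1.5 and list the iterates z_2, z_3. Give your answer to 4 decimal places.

1.3977, 1.3962

p(1.3) = -0.167636, p(1.5) = 0.175465
z_2 = 1.500000 − 0.175465·(1.500000 − 1.300000) / (0.175465 − (-0.167636)) = 1.500000 − (0.035093)/(0.343101) = 1.397718
p(1.397718) = 0.002559
z_3 = 1.397718 − 0.002559·(1.397718 − 1.500000) / (0.002559 − 0.175465) = 1.397718 − (-0.000262)/(-0.172906) = 1.396204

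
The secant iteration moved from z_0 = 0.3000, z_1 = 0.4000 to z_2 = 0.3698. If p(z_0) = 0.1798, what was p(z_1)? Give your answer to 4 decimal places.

The secant line through (0.3000, 0.1798) and (0.4000, p(z_1)) crosses zero at z_2 = 0.3698.
So (0.3000, 0.1798), (0.4000, p(z_1)), (0.3698, 0) are collinear:
p(z_1) = 0.1798 · (0.4000 − 0.3698) / (0.3000 − 0.3698) = 0.1798 · (0.030200)/(-0.069800) = -0.077793

-0.0778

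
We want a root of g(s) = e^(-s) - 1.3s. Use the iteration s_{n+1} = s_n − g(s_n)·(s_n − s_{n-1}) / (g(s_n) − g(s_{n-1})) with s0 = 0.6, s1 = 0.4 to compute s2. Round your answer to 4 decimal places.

g(0.6) = -0.231188, g(0.4) = 0.150320
s2 = 0.400000 − 0.150320·(0.400000 − 0.600000) / (0.150320 − (-0.231188)) = 0.400000 − (-0.030064)/(0.381508) = 0.478803

0.4788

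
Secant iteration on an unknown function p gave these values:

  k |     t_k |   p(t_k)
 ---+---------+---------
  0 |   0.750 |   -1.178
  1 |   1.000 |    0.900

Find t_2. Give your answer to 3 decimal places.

t_2 = 1.000 − 0.900·(1.000 − 0.750) / (0.900 − (-1.178))
   = 1.000 − (0.22500)/(2.07800) = 0.89172

0.892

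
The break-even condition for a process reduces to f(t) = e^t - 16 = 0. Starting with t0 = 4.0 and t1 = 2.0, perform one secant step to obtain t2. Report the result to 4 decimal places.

f(4.0) = 38.598150, f(2.0) = -8.610944
t2 = 2.000000 − (-8.610944)·(2.000000 − 4.000000) / (-8.610944 − 38.598150) = 2.000000 − (17.221888)/(-47.209094) = 2.364800

2.3648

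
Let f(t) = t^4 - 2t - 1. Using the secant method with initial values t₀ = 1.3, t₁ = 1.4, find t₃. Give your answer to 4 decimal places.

f(1.3) = -0.743900, f(1.4) = 0.041600
t₂ = 1.400000 − 0.041600·(1.400000 − 1.300000) / (0.041600 − (-0.743900)) = 1.400000 − (0.004160)/(0.785500) = 1.394704
f(1.394704) = -0.005608
t₃ = 1.394704 − (-0.005608)·(1.394704 − 1.400000) / (-0.005608 − 0.041600) = 1.394704 − (0.000030)/(-0.047208) = 1.395333

1.3953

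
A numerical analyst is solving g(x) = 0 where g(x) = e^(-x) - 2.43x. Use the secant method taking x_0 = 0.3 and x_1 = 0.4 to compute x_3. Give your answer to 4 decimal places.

g(0.3) = 0.011818, g(0.4) = -0.301680
x_2 = 0.400000 − (-0.301680)·(0.400000 − 0.300000) / (-0.301680 − 0.011818) = 0.400000 − (-0.030168)/(-0.313498) = 0.303770
g(0.303770) = -0.000130
x_3 = 0.303770 − (-0.000130)·(0.303770 − 0.400000) / (-0.000130 − (-0.301680)) = 0.303770 − (0.000012)/(0.301550) = 0.303728

0.3037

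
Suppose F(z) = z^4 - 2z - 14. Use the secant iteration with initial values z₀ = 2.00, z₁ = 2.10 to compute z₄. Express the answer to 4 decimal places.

2.0634

F(2.00) = -2.000000, F(2.10) = 1.248100
z₂ = 2.100000 − 1.248100·(2.100000 − 2.000000) / (1.248100 − (-2.000000)) = 2.100000 − (0.124810)/(3.248100) = 2.061574
F(2.061574) = -0.059890
z₃ = 2.061574 − (-0.059890)·(2.061574 − 2.100000) / (-0.059890 − 1.248100) = 2.061574 − (0.002301)/(-1.307990) = 2.063334
F(2.063334) = -0.001667
z₄ = 2.063334 − (-0.001667)·(2.063334 − 2.061574) / (-0.001667 − (-0.059890)) = 2.063334 − (-0.000003)/(0.058224) = 2.063384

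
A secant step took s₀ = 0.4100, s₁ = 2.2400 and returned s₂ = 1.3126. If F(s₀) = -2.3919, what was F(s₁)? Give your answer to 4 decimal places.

2.4576

The secant line through (0.4100, -2.3919) and (2.2400, F(s₁)) crosses zero at s₂ = 1.3126.
So (0.4100, -2.3919), (2.2400, F(s₁)), (1.3126, 0) are collinear:
F(s₁) = -2.3919 · (2.2400 − 1.3126) / (0.4100 − 1.3126) = -2.3919 · (0.927400)/(-0.902600) = 2.457620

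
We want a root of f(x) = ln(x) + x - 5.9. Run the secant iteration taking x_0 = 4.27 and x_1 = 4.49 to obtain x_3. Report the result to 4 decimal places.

f(4.27) = -0.178386, f(4.49) = 0.091853
x_2 = 4.490000 − 0.091853·(4.490000 − 4.270000) / (0.091853 − (-0.178386)) = 4.490000 − (0.020208)/(0.270239) = 4.415223
f(4.415223) = 0.000282
x_3 = 4.415223 − 0.000282·(4.415223 − 4.490000) / (0.000282 − 0.091853) = 4.415223 − (-0.000021)/(-0.091571) = 4.414993

4.4150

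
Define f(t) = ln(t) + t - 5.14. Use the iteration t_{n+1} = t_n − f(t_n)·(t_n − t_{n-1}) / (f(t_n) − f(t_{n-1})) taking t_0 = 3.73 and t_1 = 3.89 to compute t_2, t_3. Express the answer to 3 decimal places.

3.804, 3.804

f(3.73) = -0.09359, f(3.89) = 0.10841
t_2 = 3.89000 − 0.10841·(3.89000 − 3.73000) / (0.10841 − (-0.09359)) = 3.89000 − (0.01735)/(0.20200) = 3.80413
f(3.80413) = 0.00022
t_3 = 3.80413 − 0.00022·(3.80413 − 3.89000) / (0.00022 − 0.10841) = 3.80413 − (-0.00002)/(-0.10819) = 3.80396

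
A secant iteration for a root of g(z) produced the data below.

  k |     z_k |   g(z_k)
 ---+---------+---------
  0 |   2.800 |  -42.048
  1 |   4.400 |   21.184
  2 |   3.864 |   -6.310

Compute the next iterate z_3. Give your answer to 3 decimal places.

z_3 = 3.864 − (-6.310)·(3.864 − 4.400) / (-6.310 − 21.184)
   = 3.864 − (3.38216)/(-27.49400) = 3.98701

3.987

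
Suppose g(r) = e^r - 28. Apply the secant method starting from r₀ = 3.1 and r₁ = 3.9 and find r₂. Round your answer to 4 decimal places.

3.2706

g(3.1) = -5.802049, g(3.9) = 21.402449
r₂ = 3.900000 − 21.402449·(3.900000 − 3.100000) / (21.402449 − (-5.802049)) = 3.900000 − (17.121959)/(27.204498) = 3.270620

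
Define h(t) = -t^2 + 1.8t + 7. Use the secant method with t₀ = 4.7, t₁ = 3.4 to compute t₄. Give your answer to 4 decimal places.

h(4.7) = -6.630000, h(3.4) = 1.560000
t₂ = 3.400000 − 1.560000·(3.400000 − 4.700000) / (1.560000 − (-6.630000)) = 3.400000 − (-2.028000)/(8.190000) = 3.647619
h(3.647619) = 0.260590
t₃ = 3.647619 − 0.260590·(3.647619 − 3.400000) / (0.260590 − 1.560000) = 3.647619 − (0.064527)/(-1.299410) = 3.697278
h(3.697278) = -0.014762
t₄ = 3.697278 − (-0.014762)·(3.697278 − 3.647619) / (-0.014762 − 0.260590) = 3.697278 − (-0.000733)/(-0.275352) = 3.694615

3.6946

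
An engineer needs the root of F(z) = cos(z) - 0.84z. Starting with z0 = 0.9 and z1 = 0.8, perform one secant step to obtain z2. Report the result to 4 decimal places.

0.8155

F(0.9) = -0.134390, F(0.8) = 0.024707
z2 = 0.800000 − 0.024707·(0.800000 − 0.900000) / (0.024707 − (-0.134390)) = 0.800000 − (-0.002471)/(0.159097) = 0.815529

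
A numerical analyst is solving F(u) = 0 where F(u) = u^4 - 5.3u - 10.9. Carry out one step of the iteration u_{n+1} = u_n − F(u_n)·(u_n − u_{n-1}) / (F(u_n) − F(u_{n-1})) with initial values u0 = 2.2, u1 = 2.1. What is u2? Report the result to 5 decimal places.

2.17489

F(2.2) = 0.8656000, F(2.1) = -2.5819000
u2 = 2.1000000 − (-2.5819000)·(2.1000000 − 2.2000000) / (-2.5819000 − 0.8656000) = 2.1000000 − (0.2581900)/(-3.4475000) = 2.1748920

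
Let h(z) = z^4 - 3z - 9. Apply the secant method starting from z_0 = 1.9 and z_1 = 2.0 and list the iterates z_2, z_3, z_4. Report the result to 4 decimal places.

1.9625, 1.9644, 1.9645

h(1.9) = -1.667900, h(2.0) = 1.000000
z_2 = 2.000000 − 1.000000·(2.000000 − 1.900000) / (1.000000 − (-1.667900)) = 2.000000 − (0.100000)/(2.667900) = 1.962517
h(1.962517) = -0.053698
z_3 = 1.962517 − (-0.053698)·(1.962517 − 2.000000) / (-0.053698 − 1.000000) = 1.962517 − (0.002013)/(-1.053698) = 1.964427
h(1.964427) = -0.001591
z_4 = 1.964427 − (-0.001591)·(1.964427 − 1.962517) / (-0.001591 − (-0.053698)) = 1.964427 − (-0.000003)/(0.052106) = 1.964486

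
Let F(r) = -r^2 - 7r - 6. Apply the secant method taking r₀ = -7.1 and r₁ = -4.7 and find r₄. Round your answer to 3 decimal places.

F(-7.1) = -6.71000, F(-4.7) = 4.81000
r₂ = -4.70000 − 4.81000·(-4.70000 − (-7.10000)) / (4.81000 − (-6.71000)) = -4.70000 − (11.54400)/(11.52000) = -5.70208
F(-5.70208) = 1.40083
r₃ = -5.70208 − 1.40083·(-5.70208 − (-4.70000)) / (1.40083 − 4.81000) = -5.70208 − (-1.40375)/(-3.40917) = -6.11384
F(-6.11384) = -0.58216
r₄ = -6.11384 − (-0.58216)·(-6.11384 − (-5.70208)) / (-0.58216 − 1.40083) = -6.11384 − (0.23971)/(-1.98299) = -5.99296

-5.993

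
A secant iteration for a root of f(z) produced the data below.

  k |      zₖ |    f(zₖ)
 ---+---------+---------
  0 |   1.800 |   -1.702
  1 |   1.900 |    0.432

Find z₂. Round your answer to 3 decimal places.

z₂ = 1.900 − 0.432·(1.900 − 1.800) / (0.432 − (-1.702))
   = 1.900 − (0.04320)/(2.13400) = 1.87976

1.880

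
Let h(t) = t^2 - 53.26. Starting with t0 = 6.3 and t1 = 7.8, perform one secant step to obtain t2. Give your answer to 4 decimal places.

h(6.3) = -13.570000, h(7.8) = 7.580000
t2 = 7.800000 − 7.580000·(7.800000 − 6.300000) / (7.580000 − (-13.570000)) = 7.800000 − (11.370000)/(21.150000) = 7.262411

7.2624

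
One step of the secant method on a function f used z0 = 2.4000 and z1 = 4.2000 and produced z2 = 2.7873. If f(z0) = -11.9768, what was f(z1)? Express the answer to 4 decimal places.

The secant line through (2.4000, -11.9768) and (4.2000, f(z1)) crosses zero at z2 = 2.7873.
So (2.4000, -11.9768), (4.2000, f(z1)), (2.7873, 0) are collinear:
f(z1) = -11.9768 · (4.2000 − 2.7873) / (2.4000 − 2.7873) = -11.9768 · (1.412700)/(-0.387300) = 43.686097

43.6861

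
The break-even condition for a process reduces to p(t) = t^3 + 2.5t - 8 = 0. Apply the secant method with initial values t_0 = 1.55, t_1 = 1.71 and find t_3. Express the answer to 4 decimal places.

p(1.55) = -0.401125, p(1.71) = 1.275211
t_2 = 1.710000 − 1.275211·(1.710000 − 1.550000) / (1.275211 − (-0.401125)) = 1.710000 − (0.204034)/(1.676336) = 1.588286
p(1.588286) = -0.022593
t_3 = 1.588286 − (-0.022593)·(1.588286 − 1.710000) / (-0.022593 − 1.275211) = 1.588286 − (0.002750)/(-1.297804) = 1.590405

1.5904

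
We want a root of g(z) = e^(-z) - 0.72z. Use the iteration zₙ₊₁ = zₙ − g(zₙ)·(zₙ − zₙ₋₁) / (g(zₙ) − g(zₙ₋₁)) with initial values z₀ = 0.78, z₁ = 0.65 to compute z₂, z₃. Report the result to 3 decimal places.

0.695, 0.694

g(0.78) = -0.10319, g(0.65) = 0.05405
z₂ = 0.65000 − 0.05405·(0.65000 − 0.78000) / (0.05405 − (-0.10319)) = 0.65000 − (-0.00703)/(0.15724) = 0.69468
g(0.69468) = -0.00094
z₃ = 0.69468 − (-0.00094)·(0.69468 − 0.65000) / (-0.00094 − 0.05405) = 0.69468 − (-0.00004)/(-0.05498) = 0.69392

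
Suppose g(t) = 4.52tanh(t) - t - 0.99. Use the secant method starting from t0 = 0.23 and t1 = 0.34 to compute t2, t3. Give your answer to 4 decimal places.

0.2926, 0.2915

g(0.23) = -0.198352, g(0.34) = 0.150198
t2 = 0.340000 − 0.150198·(0.340000 − 0.230000) / (0.150198 − (-0.198352)) = 0.340000 − (0.016522)/(0.348550) = 0.292599
g(0.292599) = 0.003453
t3 = 0.292599 − 0.003453·(0.292599 − 0.340000) / (0.003453 − 0.150198) = 0.292599 − (-0.000164)/(-0.146744) = 0.291483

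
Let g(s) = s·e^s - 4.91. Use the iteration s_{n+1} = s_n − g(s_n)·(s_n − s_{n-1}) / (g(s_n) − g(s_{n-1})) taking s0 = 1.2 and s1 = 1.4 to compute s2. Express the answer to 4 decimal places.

1.3094

g(1.2) = -0.925860, g(1.4) = 0.767280
s2 = 1.400000 − 0.767280·(1.400000 − 1.200000) / (0.767280 − (-0.925860)) = 1.400000 − (0.153456)/(1.693140) = 1.309366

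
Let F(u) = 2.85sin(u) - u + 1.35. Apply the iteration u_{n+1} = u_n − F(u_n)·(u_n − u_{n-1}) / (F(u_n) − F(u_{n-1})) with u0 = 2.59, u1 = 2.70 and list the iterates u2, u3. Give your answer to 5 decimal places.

F(2.59) = 0.2535264, F(2.70) = -0.1319673
u2 = 2.7000000 − (-0.1319673)·(2.7000000 − 2.5900000) / (-0.1319673 − 0.2535264) = 2.7000000 − (-0.0145164)/(-0.3854937) = 2.6623433
F(2.6623433) = 0.0018293
u3 = 2.6623433 − 0.0018293·(2.6623433 − 2.7000000) / (0.0018293 − (-0.1319673)) = 2.6623433 − (-0.0000689)/(0.1337966) = 2.6628582

2.66234, 2.66286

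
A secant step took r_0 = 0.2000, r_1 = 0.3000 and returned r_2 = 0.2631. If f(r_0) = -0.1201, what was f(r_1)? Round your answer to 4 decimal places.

The secant line through (0.2000, -0.1201) and (0.3000, f(r_1)) crosses zero at r_2 = 0.2631.
So (0.2000, -0.1201), (0.3000, f(r_1)), (0.2631, 0) are collinear:
f(r_1) = -0.1201 · (0.3000 − 0.2631) / (0.2000 − 0.2631) = -0.1201 · (0.036900)/(-0.063100) = 0.070233

0.0702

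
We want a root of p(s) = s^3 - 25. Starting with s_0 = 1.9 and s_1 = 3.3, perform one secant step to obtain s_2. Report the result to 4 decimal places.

p(1.9) = -18.141000, p(3.3) = 10.937000
s_2 = 3.300000 − 10.937000·(3.300000 − 1.900000) / (10.937000 − (-18.141000)) = 3.300000 − (15.311800)/(29.078000) = 2.773423

2.7734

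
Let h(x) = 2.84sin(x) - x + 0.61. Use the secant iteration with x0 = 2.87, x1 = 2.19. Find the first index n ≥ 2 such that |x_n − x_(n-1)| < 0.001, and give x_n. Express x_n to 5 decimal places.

n = 5, x_n = 2.44096

h(2.87) = -1.4981244, h(2.19) = 0.7327281
x2 = 2.1900000 − 0.7327281·(-0.6800000)/(2.2308525) = 2.4133474;  |Δ| = 0.2233474
h(2.4133474) = 0.0868459
x3 = 2.4133474 − 0.0868459·(0.2233474)/(-0.6458823) = 2.4433789;  |Δ| = 0.0300315
h(2.4433789) = -0.0076835
x4 = 2.4433789 − (-0.0076835)·(0.0300315)/(-0.0945294) = 2.4409379;  |Δ| = 0.0024410
h(2.4409379) = 0.0000623
x5 = 2.4409379 − 0.0000623·(-0.0024410)/(0.0077458) = 2.4409575;  |Δ| = 0.0000196
|x5 − x4| = 0.0000196 < 0.001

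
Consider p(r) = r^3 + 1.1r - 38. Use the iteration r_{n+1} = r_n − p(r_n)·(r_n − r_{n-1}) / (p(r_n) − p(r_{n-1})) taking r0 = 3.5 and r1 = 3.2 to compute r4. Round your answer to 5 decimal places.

3.25295

p(3.5) = 8.7250000, p(3.2) = -1.7120000
r2 = 3.2000000 − (-1.7120000)·(3.2000000 − 3.5000000) / (-1.7120000 − 8.7250000) = 3.2000000 − (0.5136000)/(-10.4370000) = 3.2492095
p(3.2492095) = -0.1227860
r3 = 3.2492095 − (-0.1227860)·(3.2492095 − 3.2000000) / (-0.1227860 − (-1.7120000)) = 3.2492095 − (-0.0060422)/(1.5892140) = 3.2530116
p(3.2530116) = 0.0019555
r4 = 3.2530116 − 0.0019555·(3.2530116 − 3.2492095) / (0.0019555 − (-0.1227860)) = 3.2530116 − (0.0000074)/(0.1247415) = 3.2529520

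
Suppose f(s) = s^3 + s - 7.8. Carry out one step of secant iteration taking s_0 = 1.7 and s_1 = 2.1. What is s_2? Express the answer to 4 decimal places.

1.8000

f(1.7) = -1.187000, f(2.1) = 3.561000
s_2 = 2.100000 − 3.561000·(2.100000 − 1.700000) / (3.561000 − (-1.187000)) = 2.100000 − (1.424400)/(4.748000) = 1.800000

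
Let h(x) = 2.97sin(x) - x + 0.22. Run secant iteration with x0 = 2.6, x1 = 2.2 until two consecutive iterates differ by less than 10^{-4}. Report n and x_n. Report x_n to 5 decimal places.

n = 5, x_n = 2.34451

h(2.6) = -0.8489609, h(2.2) = 0.4212343
x2 = 2.2000000 − 0.4212343·(-0.4000000)/(1.2701952) = 2.3326518;  |Δ| = 0.1326518
h(2.3326518) = 0.0363109
x3 = 2.3326518 − 0.0363109·(0.1326518)/(-0.3849234) = 2.3451652;  |Δ| = 0.0125134
h(2.3451652) = -0.0020237
x4 = 2.3451652 − (-0.0020237)·(0.0125134)/(-0.0383346) = 2.3445047;  |Δ| = 0.0006606
h(2.3445047) = 0.0000083
x5 = 2.3445047 − 0.0000083·(-0.0006606)/(0.0020320) = 2.3445074;  |Δ| = 0.0000027
|x5 − x4| = 0.0000027 < 10^{-4}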